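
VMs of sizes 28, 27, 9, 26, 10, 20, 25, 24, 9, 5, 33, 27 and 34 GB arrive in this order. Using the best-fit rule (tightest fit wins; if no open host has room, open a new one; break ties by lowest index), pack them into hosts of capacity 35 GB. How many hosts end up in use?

  28 → host 1 (new)  [load 28/35]
  27 → host 2 (new)  [load 27/35]
  9 → host 3 (new)  [load 9/35]
  26 → host 3  [load 35/35]
  10 → host 4 (new)  [load 10/35]
  20 → host 4  [load 30/35]
  25 → host 5 (new)  [load 25/35]
  24 → host 6 (new)  [load 24/35]
  9 → host 5  [load 34/35]
  5 → host 4  [load 35/35]
  33 → host 7 (new)  [load 33/35]
  27 → host 8 (new)  [load 27/35]
  34 → host 9 (new)  [load 34/35]
9 hosts opened.

9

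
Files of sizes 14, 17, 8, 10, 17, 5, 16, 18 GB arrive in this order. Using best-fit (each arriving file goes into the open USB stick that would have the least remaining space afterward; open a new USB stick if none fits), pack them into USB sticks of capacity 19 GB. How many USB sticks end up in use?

  14 → USB stick 1 (new)  [load 14/19]
  17 → USB stick 2 (new)  [load 17/19]
  8 → USB stick 3 (new)  [load 8/19]
  10 → USB stick 3  [load 18/19]
  17 → USB stick 4 (new)  [load 17/19]
  5 → USB stick 1  [load 19/19]
  16 → USB stick 5 (new)  [load 16/19]
  18 → USB stick 6 (new)  [load 18/19]
6 USB sticks opened.

6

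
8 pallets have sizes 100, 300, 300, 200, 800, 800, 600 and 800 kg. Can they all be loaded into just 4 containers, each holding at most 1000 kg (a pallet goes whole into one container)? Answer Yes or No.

No

Total = 3900 kg; ⌈3900/1000⌉ = 4.
The bound of 4 does not rule out 4, but exhaustive search shows no assignment into 4 containers of capacity 1000 kg exists — the minimum is 5.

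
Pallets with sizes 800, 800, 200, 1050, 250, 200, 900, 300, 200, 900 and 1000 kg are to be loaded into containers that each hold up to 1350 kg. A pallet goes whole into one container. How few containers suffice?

Total = 1050 + 1000 + 900 + 900 + 800 + 800 + 300 + 250 + 200 + 200 + 200 = 6600 kg.
Lower bound: ⌈6600/1350⌉ = 5 containers.
Also, 6 pallets each exceed 675 kg, and no two of those can share a container, so at least 6 containers are needed.
A packing using 6 containers:
  container 1: 1050 + 300 = 1350
  container 2: 1000 + 250 = 1250
  container 3: 900 + 200 + 200 = 1300
  container 4: 900 + 200 = 1100
  container 5: 800 = 800
  container 6: 800 = 800
This matches the lower bound, so 6 is optimal.

6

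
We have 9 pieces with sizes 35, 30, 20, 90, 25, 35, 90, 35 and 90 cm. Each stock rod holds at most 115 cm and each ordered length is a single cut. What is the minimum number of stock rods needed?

Total = 90 + 90 + 90 + 35 + 35 + 35 + 30 + 25 + 20 = 450 cm.
Lower bound: ⌈450/115⌉ = 4 stock rods.
A packing using 5 stock rods:
  stock rod 1: 90 + 25 = 115
  stock rod 2: 90 + 20 = 110
  stock rod 3: 90 = 90
  stock rod 4: 35 + 35 + 35 = 105
  stock rod 5: 30 = 30
No arrangement into 4 stock rods stays within capacity, so 5 is optimal.

5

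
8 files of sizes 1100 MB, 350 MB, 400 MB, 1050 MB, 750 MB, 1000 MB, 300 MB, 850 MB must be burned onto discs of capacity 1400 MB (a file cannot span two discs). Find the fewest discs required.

Total = 1100 + 1050 + 1000 + 850 + 750 + 400 + 350 + 300 = 5800 MB.
Lower bound: ⌈5800/1400⌉ = 5 discs.
A packing using 5 discs:
  disc 1: 1100 + 300 = 1400
  disc 2: 1050 + 350 = 1400
  disc 3: 1000 + 400 = 1400
  disc 4: 850 = 850
  disc 5: 750 = 750
This matches the lower bound, so 5 is optimal.

5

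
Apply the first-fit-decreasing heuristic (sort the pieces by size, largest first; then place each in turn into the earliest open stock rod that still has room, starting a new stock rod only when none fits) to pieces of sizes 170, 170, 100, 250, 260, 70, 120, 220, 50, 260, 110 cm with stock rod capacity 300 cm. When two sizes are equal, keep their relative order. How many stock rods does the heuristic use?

Sorted descending: 260, 260, 250, 220, 170, 170, 120, 110, 100, 70, 50.
  260 → stock rod 1 (new)  [load 260/300]
  260 → stock rod 2 (new)  [load 260/300]
  250 → stock rod 3 (new)  [load 250/300]
  220 → stock rod 4 (new)  [load 220/300]
  170 → stock rod 5 (new)  [load 170/300]
  170 → stock rod 6 (new)  [load 170/300]
  120 → stock rod 5  [load 290/300]
  110 → stock rod 6  [load 280/300]
  100 → stock rod 7 (new)  [load 100/300]
  70 → stock rod 4  [load 290/300]
  50 → stock rod 3  [load 300/300]
7 stock rods opened.

7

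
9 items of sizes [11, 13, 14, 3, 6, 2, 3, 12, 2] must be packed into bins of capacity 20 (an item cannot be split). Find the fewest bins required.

4

Total = 14 + 13 + 12 + 11 + 6 + 3 + 3 + 2 + 2 = 66.
Lower bound: ⌈66/20⌉ = 4 bins.
A packing using 4 bins:
  bin 1: 14 + 6 = 20
  bin 2: 13 + 3 + 3 = 19
  bin 3: 12 + 2 + 2 = 16
  bin 4: 11 = 11
This matches the lower bound, so 4 is optimal.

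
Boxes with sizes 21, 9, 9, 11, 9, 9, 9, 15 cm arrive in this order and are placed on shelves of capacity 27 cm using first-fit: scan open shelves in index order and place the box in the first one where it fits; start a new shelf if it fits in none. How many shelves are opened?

4

  21 → shelf 1 (new)  [load 21/27]
  9 → shelf 2 (new)  [load 9/27]
  9 → shelf 2  [load 18/27]
  11 → shelf 3 (new)  [load 11/27]
  9 → shelf 2  [load 27/27]
  9 → shelf 3  [load 20/27]
  9 → shelf 4 (new)  [load 9/27]
  15 → shelf 4  [load 24/27]
4 shelves opened.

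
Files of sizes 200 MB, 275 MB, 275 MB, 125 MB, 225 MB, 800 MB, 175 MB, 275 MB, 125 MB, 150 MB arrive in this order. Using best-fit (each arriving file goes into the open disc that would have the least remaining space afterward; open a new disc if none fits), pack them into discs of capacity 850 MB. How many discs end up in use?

4

  200 → disc 1 (new)  [load 200/850]
  275 → disc 1  [load 475/850]
  275 → disc 1  [load 750/850]
  125 → disc 2 (new)  [load 125/850]
  225 → disc 2  [load 350/850]
  800 → disc 3 (new)  [load 800/850]
  175 → disc 2  [load 525/850]
  275 → disc 2  [load 800/850]
  125 → disc 4 (new)  [load 125/850]
  150 → disc 4  [load 275/850]
4 discs opened.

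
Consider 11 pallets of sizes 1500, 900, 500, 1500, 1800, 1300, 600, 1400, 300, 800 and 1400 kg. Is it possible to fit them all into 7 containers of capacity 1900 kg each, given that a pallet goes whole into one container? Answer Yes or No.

Yes

A valid assignment using 7 containers:
  container 1: 1800 = 1800
  container 2: 1500 + 300 = 1800
  container 3: 1500 = 1500
  container 4: 1400 + 500 = 1900
  container 5: 1400 = 1400
  container 6: 1300 + 600 = 1900
  container 7: 900 + 800 = 1700
Every load is within 1900 kg, so 7 containers suffice.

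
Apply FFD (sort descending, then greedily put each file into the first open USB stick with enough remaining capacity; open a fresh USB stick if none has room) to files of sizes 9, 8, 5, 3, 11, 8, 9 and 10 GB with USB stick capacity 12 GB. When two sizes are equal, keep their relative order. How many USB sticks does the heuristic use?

Sorted descending: 11, 10, 9, 9, 8, 8, 5, 3.
  11 → USB stick 1 (new)  [load 11/12]
  10 → USB stick 2 (new)  [load 10/12]
  9 → USB stick 3 (new)  [load 9/12]
  9 → USB stick 4 (new)  [load 9/12]
  8 → USB stick 5 (new)  [load 8/12]
  8 → USB stick 6 (new)  [load 8/12]
  5 → USB stick 7 (new)  [load 5/12]
  3 → USB stick 3  [load 12/12]
7 USB sticks opened.

7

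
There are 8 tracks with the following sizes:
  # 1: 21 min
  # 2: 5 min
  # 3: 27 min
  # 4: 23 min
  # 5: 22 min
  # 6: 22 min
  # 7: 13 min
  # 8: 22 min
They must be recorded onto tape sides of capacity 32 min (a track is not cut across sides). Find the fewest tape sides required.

7

Total = 27 + 23 + 22 + 22 + 22 + 21 + 13 + 5 = 155 min.
Lower bound: ⌈155/32⌉ = 5 tape sides.
Also, 6 tracks each exceed 16 min, and no two of those can share a side, so at least 6 tape sides are needed.
A packing using 7 tape sides:
  side 1: 27 + 5 = 32
  side 2: 23 = 23
  side 3: 22 = 22
  side 4: 22 = 22
  side 5: 22 = 22
  side 6: 21 = 21
  side 7: 13 = 13
No arrangement into 6 tape sides stays within capacity, so 7 is optimal.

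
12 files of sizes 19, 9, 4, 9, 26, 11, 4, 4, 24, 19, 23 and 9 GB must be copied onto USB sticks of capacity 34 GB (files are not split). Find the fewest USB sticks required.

Total = 26 + 24 + 23 + 19 + 19 + 11 + 9 + 9 + 9 + 4 + 4 + 4 = 161 GB.
Lower bound: ⌈161/34⌉ = 5 USB sticks.
A packing using 5 USB sticks:
  USB stick 1: 26 + 4 + 4 = 34
  USB stick 2: 24 + 9 = 33
  USB stick 3: 23 + 11 = 34
  USB stick 4: 19 + 9 + 4 = 32
  USB stick 5: 19 + 9 = 28
This matches the lower bound, so 5 is optimal.

5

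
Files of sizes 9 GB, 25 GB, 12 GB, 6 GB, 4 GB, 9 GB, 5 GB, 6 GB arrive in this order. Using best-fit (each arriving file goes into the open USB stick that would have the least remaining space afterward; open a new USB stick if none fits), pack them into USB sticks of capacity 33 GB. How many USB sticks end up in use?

  9 → USB stick 1 (new)  [load 9/33]
  25 → USB stick 2 (new)  [load 25/33]
  12 → USB stick 1  [load 21/33]
  6 → USB stick 2  [load 31/33]
  4 → USB stick 1  [load 25/33]
  9 → USB stick 3 (new)  [load 9/33]
  5 → USB stick 1  [load 30/33]
  6 → USB stick 3  [load 15/33]
3 USB sticks opened.

3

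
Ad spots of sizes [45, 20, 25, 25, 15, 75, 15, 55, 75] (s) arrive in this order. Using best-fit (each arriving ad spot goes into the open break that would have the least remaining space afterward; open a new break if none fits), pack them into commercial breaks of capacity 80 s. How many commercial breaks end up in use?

5

  45 → break 1 (new)  [load 45/80]
  20 → break 1  [load 65/80]
  25 → break 2 (new)  [load 25/80]
  25 → break 2  [load 50/80]
  15 → break 1  [load 80/80]
  75 → break 3 (new)  [load 75/80]
  15 → break 2  [load 65/80]
  55 → break 4 (new)  [load 55/80]
  75 → break 5 (new)  [load 75/80]
5 commercial breaks opened.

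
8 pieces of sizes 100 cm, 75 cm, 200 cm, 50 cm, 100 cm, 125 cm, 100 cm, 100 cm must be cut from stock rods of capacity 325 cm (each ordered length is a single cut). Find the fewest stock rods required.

3

Total = 200 + 125 + 100 + 100 + 100 + 100 + 75 + 50 = 850 cm.
Lower bound: ⌈850/325⌉ = 3 stock rods.
A packing using 3 stock rods:
  stock rod 1: 200 + 125 = 325
  stock rod 2: 100 + 100 + 100 = 300
  stock rod 3: 100 + 75 + 50 = 225
This matches the lower bound, so 3 is optimal.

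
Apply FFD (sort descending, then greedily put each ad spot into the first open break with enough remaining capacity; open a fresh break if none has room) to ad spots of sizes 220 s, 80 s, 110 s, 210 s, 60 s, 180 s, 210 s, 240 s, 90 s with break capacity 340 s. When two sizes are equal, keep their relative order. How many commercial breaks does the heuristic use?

Sorted descending: 240, 220, 210, 210, 180, 110, 90, 80, 60.
  240 → break 1 (new)  [load 240/340]
  220 → break 2 (new)  [load 220/340]
  210 → break 3 (new)  [load 210/340]
  210 → break 4 (new)  [load 210/340]
  180 → break 5 (new)  [load 180/340]
  110 → break 2  [load 330/340]
  90 → break 1  [load 330/340]
  80 → break 3  [load 290/340]
  60 → break 4  [load 270/340]
5 commercial breaks opened.

5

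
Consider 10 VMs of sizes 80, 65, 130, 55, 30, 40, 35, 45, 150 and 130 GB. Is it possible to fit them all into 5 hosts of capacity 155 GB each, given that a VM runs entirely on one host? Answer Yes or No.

No

Total = 760 GB; ⌈760/155⌉ = 5.
The bound of 5 does not rule out 5, but exhaustive search shows no assignment into 5 hosts of capacity 155 GB exists — the minimum is 6.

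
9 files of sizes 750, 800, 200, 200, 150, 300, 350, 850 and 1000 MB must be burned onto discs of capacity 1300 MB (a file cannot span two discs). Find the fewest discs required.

4

Total = 1000 + 850 + 800 + 750 + 350 + 300 + 200 + 200 + 150 = 4600 MB.
Lower bound: ⌈4600/1300⌉ = 4 discs.
A packing using 4 discs:
  disc 1: 1000 + 300 = 1300
  disc 2: 850 + 350 = 1200
  disc 3: 800 + 200 + 200 = 1200
  disc 4: 750 + 150 = 900
This matches the lower bound, so 4 is optimal.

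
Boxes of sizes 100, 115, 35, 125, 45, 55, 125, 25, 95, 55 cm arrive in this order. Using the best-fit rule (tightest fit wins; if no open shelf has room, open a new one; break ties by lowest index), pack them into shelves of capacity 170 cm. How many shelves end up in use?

  100 → shelf 1 (new)  [load 100/170]
  115 → shelf 2 (new)  [load 115/170]
  35 → shelf 2  [load 150/170]
  125 → shelf 3 (new)  [load 125/170]
  45 → shelf 3  [load 170/170]
  55 → shelf 1  [load 155/170]
  125 → shelf 4 (new)  [load 125/170]
  25 → shelf 4  [load 150/170]
  95 → shelf 5 (new)  [load 95/170]
  55 → shelf 5  [load 150/170]
5 shelves opened.

5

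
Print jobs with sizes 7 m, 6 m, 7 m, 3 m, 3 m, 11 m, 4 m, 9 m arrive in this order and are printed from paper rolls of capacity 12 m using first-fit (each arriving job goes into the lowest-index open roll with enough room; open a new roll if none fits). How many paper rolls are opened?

  7 → roll 1 (new)  [load 7/12]
  6 → roll 2 (new)  [load 6/12]
  7 → roll 3 (new)  [load 7/12]
  3 → roll 1  [load 10/12]
  3 → roll 2  [load 9/12]
  11 → roll 4 (new)  [load 11/12]
  4 → roll 3  [load 11/12]
  9 → roll 5 (new)  [load 9/12]
5 paper rolls opened.

5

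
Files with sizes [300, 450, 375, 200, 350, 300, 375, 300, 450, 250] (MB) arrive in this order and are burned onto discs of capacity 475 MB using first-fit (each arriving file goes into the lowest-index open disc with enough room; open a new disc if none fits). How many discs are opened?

9

  300 → disc 1 (new)  [load 300/475]
  450 → disc 2 (new)  [load 450/475]
  375 → disc 3 (new)  [load 375/475]
  200 → disc 4 (new)  [load 200/475]
  350 → disc 5 (new)  [load 350/475]
  300 → disc 6 (new)  [load 300/475]
  375 → disc 7 (new)  [load 375/475]
  300 → disc 8 (new)  [load 300/475]
  450 → disc 9 (new)  [load 450/475]
  250 → disc 4  [load 450/475]
9 discs opened.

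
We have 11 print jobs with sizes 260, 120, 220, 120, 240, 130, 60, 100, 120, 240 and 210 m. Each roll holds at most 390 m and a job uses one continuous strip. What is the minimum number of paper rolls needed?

5

Total = 260 + 240 + 240 + 220 + 210 + 130 + 120 + 120 + 120 + 100 + 60 = 1820 m.
Lower bound: ⌈1820/390⌉ = 5 paper rolls.
A packing using 5 paper rolls:
  roll 1: 260 + 130 = 390
  roll 2: 240 + 120 = 360
  roll 3: 240 + 120 = 360
  roll 4: 220 + 120 = 340
  roll 5: 210 + 100 + 60 = 370
This matches the lower bound, so 5 is optimal.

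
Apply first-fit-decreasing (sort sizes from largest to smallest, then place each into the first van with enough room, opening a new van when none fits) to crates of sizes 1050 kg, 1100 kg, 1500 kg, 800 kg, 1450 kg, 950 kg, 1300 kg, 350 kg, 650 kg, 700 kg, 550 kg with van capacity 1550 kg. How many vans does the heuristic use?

8

Sorted descending: 1500, 1450, 1300, 1100, 1050, 950, 800, 700, 650, 550, 350.
  1500 → van 1 (new)  [load 1500/1550]
  1450 → van 2 (new)  [load 1450/1550]
  1300 → van 3 (new)  [load 1300/1550]
  1100 → van 4 (new)  [load 1100/1550]
  1050 → van 5 (new)  [load 1050/1550]
  950 → van 6 (new)  [load 950/1550]
  800 → van 7 (new)  [load 800/1550]
  700 → van 7  [load 1500/1550]
  650 → van 8 (new)  [load 650/1550]
  550 → van 6  [load 1500/1550]
  350 → van 4  [load 1450/1550]
8 vans opened.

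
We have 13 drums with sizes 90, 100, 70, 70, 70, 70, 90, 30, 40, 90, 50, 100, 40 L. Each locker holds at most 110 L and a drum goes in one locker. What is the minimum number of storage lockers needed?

Total = 100 + 100 + 90 + 90 + 90 + 70 + 70 + 70 + 70 + 50 + 40 + 40 + 30 = 910 L.
Lower bound: ⌈910/110⌉ = 9 storage lockers.
A packing using 10 storage lockers:
  locker 1: 100 = 100
  locker 2: 100 = 100
  locker 3: 90 = 90
  locker 4: 90 = 90
  locker 5: 90 = 90
  locker 6: 70 + 40 = 110
  locker 7: 70 + 40 = 110
  locker 8: 70 + 30 = 100
  locker 9: 70 = 70
  locker 10: 50 = 50
No arrangement into 9 storage lockers stays within capacity, so 10 is optimal.

10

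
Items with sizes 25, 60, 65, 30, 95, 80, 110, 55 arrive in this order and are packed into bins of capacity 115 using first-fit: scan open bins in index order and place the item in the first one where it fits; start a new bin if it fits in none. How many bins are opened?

  25 → bin 1 (new)  [load 25/115]
  60 → bin 1  [load 85/115]
  65 → bin 2 (new)  [load 65/115]
  30 → bin 1  [load 115/115]
  95 → bin 3 (new)  [load 95/115]
  80 → bin 4 (new)  [load 80/115]
  110 → bin 5 (new)  [load 110/115]
  55 → bin 6 (new)  [load 55/115]
6 bins opened.

6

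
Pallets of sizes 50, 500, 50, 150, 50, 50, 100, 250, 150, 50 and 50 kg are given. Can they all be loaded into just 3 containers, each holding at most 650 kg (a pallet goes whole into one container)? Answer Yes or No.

A valid assignment using 3 containers:
  container 1: 500 + 150 = 650
  container 2: 250 + 150 + 100 + 50 + 50 + 50 = 650
  container 3: 50 + 50 + 50 = 150
Every load is within 650 kg, so 3 containers suffice.

Yes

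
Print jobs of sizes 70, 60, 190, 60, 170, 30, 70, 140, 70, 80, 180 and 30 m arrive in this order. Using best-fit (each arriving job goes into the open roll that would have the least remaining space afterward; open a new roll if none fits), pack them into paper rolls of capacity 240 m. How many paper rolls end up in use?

  70 → roll 1 (new)  [load 70/240]
  60 → roll 1  [load 130/240]
  190 → roll 2 (new)  [load 190/240]
  60 → roll 1  [load 190/240]
  170 → roll 3 (new)  [load 170/240]
  30 → roll 1  [load 220/240]
  70 → roll 3  [load 240/240]
  140 → roll 4 (new)  [load 140/240]
  70 → roll 4  [load 210/240]
  80 → roll 5 (new)  [load 80/240]
  180 → roll 6 (new)  [load 180/240]
  30 → roll 4  [load 240/240]
6 paper rolls opened.

6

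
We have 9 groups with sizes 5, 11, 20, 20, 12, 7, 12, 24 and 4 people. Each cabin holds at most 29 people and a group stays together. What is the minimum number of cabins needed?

5

Total = 24 + 20 + 20 + 12 + 12 + 11 + 7 + 5 + 4 = 115 people.
Lower bound: ⌈115/29⌉ = 4 cabins.
A packing using 5 cabins:
  cabin 1: 24 + 5 = 29
  cabin 2: 20 + 7 = 27
  cabin 3: 20 + 4 = 24
  cabin 4: 12 + 12 = 24
  cabin 5: 11 = 11
No arrangement into 4 cabins stays within capacity, so 5 is optimal.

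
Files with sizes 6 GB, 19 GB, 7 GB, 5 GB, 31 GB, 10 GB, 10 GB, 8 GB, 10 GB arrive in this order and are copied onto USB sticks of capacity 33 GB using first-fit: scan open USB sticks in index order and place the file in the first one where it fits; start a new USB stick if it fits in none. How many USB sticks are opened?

4

  6 → USB stick 1 (new)  [load 6/33]
  19 → USB stick 1  [load 25/33]
  7 → USB stick 1  [load 32/33]
  5 → USB stick 2 (new)  [load 5/33]
  31 → USB stick 3 (new)  [load 31/33]
  10 → USB stick 2  [load 15/33]
  10 → USB stick 2  [load 25/33]
  8 → USB stick 2  [load 33/33]
  10 → USB stick 4 (new)  [load 10/33]
4 USB sticks opened.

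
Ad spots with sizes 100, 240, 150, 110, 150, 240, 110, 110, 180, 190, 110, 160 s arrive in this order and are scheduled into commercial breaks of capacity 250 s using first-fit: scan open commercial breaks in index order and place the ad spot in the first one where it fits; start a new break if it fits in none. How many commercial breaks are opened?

  100 → break 1 (new)  [load 100/250]
  240 → break 2 (new)  [load 240/250]
  150 → break 1  [load 250/250]
  110 → break 3 (new)  [load 110/250]
  150 → break 4 (new)  [load 150/250]
  240 → break 5 (new)  [load 240/250]
  110 → break 3  [load 220/250]
  110 → break 6 (new)  [load 110/250]
  180 → break 7 (new)  [load 180/250]
  190 → break 8 (new)  [load 190/250]
  110 → break 6  [load 220/250]
  160 → break 9 (new)  [load 160/250]
9 commercial breaks opened.

9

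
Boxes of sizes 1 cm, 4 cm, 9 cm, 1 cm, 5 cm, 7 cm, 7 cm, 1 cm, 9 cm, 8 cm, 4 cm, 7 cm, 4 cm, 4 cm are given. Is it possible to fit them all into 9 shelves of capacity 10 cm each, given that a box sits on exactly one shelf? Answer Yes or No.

Yes

A valid assignment using 9 shelves:
  shelf 1: 9 + 1 = 10
  shelf 2: 9 + 1 = 10
  shelf 3: 8 + 1 = 9
  shelf 4: 7 = 7
  shelf 5: 7 = 7
  shelf 6: 7 = 7
  shelf 7: 5 + 4 = 9
  shelf 8: 4 + 4 = 8
  shelf 9: 4 = 4
Every load is within 10 cm, so 9 shelves suffice.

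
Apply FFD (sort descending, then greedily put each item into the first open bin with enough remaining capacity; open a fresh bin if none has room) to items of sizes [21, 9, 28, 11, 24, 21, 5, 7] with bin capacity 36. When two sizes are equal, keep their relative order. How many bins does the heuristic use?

4

Sorted descending: 28, 24, 21, 21, 11, 9, 7, 5.
  28 → bin 1 (new)  [load 28/36]
  24 → bin 2 (new)  [load 24/36]
  21 → bin 3 (new)  [load 21/36]
  21 → bin 4 (new)  [load 21/36]
  11 → bin 2  [load 35/36]
  9 → bin 3  [load 30/36]
  7 → bin 1  [load 35/36]
  5 → bin 3  [load 35/36]
4 bins opened.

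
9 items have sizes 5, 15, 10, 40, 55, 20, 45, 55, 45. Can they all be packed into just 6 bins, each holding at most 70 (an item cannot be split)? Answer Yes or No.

A valid assignment using 5 bins:
  bin 1: 55 + 15 = 70
  bin 2: 55 + 10 + 5 = 70
  bin 3: 45 + 20 = 65
  bin 4: 45 = 45
  bin 5: 40 = 40
That uses only 5 ≤ 6, so 6 bins are enough.

Yes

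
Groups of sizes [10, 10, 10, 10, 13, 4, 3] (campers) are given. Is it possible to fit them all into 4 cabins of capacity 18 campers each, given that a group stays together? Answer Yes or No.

No

Total = 60 campers; ⌈60/18⌉ = 4.
5 groups each exceed half the capacity and cannot share a cabin, forcing at least 5 cabins.
At least 5 cabins are required, but only 4 are allowed.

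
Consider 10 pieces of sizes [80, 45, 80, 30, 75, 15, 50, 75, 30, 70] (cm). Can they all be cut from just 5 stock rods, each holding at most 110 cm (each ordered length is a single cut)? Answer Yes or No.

Total = 550 cm; ⌈550/110⌉ = 5.
The bound of 5 does not rule out 5, but exhaustive search shows no assignment into 5 stock rods of capacity 110 cm exists — the minimum is 6.

No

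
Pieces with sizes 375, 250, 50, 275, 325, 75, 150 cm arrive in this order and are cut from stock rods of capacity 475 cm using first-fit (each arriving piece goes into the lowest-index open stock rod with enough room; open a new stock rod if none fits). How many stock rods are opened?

4

  375 → stock rod 1 (new)  [load 375/475]
  250 → stock rod 2 (new)  [load 250/475]
  50 → stock rod 1  [load 425/475]
  275 → stock rod 3 (new)  [load 275/475]
  325 → stock rod 4 (new)  [load 325/475]
  75 → stock rod 2  [load 325/475]
  150 → stock rod 2  [load 475/475]
4 stock rods opened.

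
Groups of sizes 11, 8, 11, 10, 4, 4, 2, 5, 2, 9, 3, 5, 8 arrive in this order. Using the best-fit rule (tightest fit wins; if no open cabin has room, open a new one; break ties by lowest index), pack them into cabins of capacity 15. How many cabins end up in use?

  11 → cabin 1 (new)  [load 11/15]
  8 → cabin 2 (new)  [load 8/15]
  11 → cabin 3 (new)  [load 11/15]
  10 → cabin 4 (new)  [load 10/15]
  4 → cabin 1  [load 15/15]
  4 → cabin 3  [load 15/15]
  2 → cabin 4  [load 12/15]
  5 → cabin 2  [load 13/15]
  2 → cabin 2  [load 15/15]
  9 → cabin 5 (new)  [load 9/15]
  3 → cabin 4  [load 15/15]
  5 → cabin 5  [load 14/15]
  8 → cabin 6 (new)  [load 8/15]
6 cabins opened.

6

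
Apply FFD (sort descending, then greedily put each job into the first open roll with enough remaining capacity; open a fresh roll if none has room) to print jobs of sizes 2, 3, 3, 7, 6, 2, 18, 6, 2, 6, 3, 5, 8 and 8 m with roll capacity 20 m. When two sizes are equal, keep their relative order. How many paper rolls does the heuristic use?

5

Sorted descending: 18, 8, 8, 7, 6, 6, 6, 5, 3, 3, 3, 2, 2, 2.
  18 → roll 1 (new)  [load 18/20]
  8 → roll 2 (new)  [load 8/20]
  8 → roll 2  [load 16/20]
  7 → roll 3 (new)  [load 7/20]
  6 → roll 3  [load 13/20]
  6 → roll 3  [load 19/20]
  6 → roll 4 (new)  [load 6/20]
  5 → roll 4  [load 11/20]
  3 → roll 2  [load 19/20]
  3 → roll 4  [load 14/20]
  3 → roll 4  [load 17/20]
  2 → roll 1  [load 20/20]
  2 → roll 4  [load 19/20]
  2 → roll 5 (new)  [load 2/20]
5 paper rolls opened.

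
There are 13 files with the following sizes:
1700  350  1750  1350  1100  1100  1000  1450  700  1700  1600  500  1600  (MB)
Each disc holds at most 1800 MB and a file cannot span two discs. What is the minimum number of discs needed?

10

Total = 1750 + 1700 + 1700 + 1600 + 1600 + 1450 + 1350 + 1100 + 1100 + 1000 + 700 + 500 + 350 = 15900 MB.
Lower bound: ⌈15900/1800⌉ = 9 discs.
Also, 10 files each exceed 900 MB, and no two of those can share a disc, so at least 10 discs are needed.
A packing using 10 discs:
  disc 1: 1750 = 1750
  disc 2: 1700 = 1700
  disc 3: 1700 = 1700
  disc 4: 1600 = 1600
  disc 5: 1600 = 1600
  disc 6: 1450 + 350 = 1800
  disc 7: 1350 = 1350
  disc 8: 1100 + 700 = 1800
  disc 9: 1100 + 500 = 1600
  disc 10: 1000 = 1000
This matches the lower bound, so 10 is optimal.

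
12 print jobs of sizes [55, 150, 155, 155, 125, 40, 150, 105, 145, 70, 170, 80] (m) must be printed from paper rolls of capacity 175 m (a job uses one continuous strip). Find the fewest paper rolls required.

9

Total = 170 + 155 + 155 + 150 + 150 + 145 + 125 + 105 + 80 + 70 + 55 + 40 = 1400 m.
Lower bound: ⌈1400/175⌉ = 8 paper rolls.
A packing using 9 paper rolls:
  roll 1: 170 = 170
  roll 2: 155 = 155
  roll 3: 155 = 155
  roll 4: 150 = 150
  roll 5: 150 = 150
  roll 6: 145 = 145
  roll 7: 125 + 40 = 165
  roll 8: 105 + 70 = 175
  roll 9: 80 + 55 = 135
No arrangement into 8 paper rolls stays within capacity, so 9 is optimal.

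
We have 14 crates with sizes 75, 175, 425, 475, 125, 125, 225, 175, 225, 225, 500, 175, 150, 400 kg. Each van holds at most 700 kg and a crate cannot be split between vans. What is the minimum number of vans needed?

5

Total = 500 + 475 + 425 + 400 + 225 + 225 + 225 + 175 + 175 + 175 + 150 + 125 + 125 + 75 = 3475 kg.
Lower bound: ⌈3475/700⌉ = 5 vans.
A packing using 5 vans:
  van 1: 500 + 175 = 675
  van 2: 475 + 225 = 700
  van 3: 425 + 150 + 125 = 700
  van 4: 400 + 225 + 75 = 700
  van 5: 225 + 175 + 175 + 125 = 700
This matches the lower bound, so 5 is optimal.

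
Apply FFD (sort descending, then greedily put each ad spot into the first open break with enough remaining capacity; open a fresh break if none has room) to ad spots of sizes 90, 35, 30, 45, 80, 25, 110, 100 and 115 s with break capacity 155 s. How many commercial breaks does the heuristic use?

Sorted descending: 115, 110, 100, 90, 80, 45, 35, 30, 25.
  115 → break 1 (new)  [load 115/155]
  110 → break 2 (new)  [load 110/155]
  100 → break 3 (new)  [load 100/155]
  90 → break 4 (new)  [load 90/155]
  80 → break 5 (new)  [load 80/155]
  45 → break 2  [load 155/155]
  35 → break 1  [load 150/155]
  30 → break 3  [load 130/155]
  25 → break 3  [load 155/155]
5 commercial breaks opened.

5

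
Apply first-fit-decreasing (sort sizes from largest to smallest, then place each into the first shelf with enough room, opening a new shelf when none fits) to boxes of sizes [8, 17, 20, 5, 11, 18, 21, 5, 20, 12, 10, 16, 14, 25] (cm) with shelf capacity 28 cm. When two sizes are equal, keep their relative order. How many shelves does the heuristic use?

8

Sorted descending: 25, 21, 20, 20, 18, 17, 16, 14, 12, 11, 10, 8, 5, 5.
  25 → shelf 1 (new)  [load 25/28]
  21 → shelf 2 (new)  [load 21/28]
  20 → shelf 3 (new)  [load 20/28]
  20 → shelf 4 (new)  [load 20/28]
  18 → shelf 5 (new)  [load 18/28]
  17 → shelf 6 (new)  [load 17/28]
  16 → shelf 7 (new)  [load 16/28]
  14 → shelf 8 (new)  [load 14/28]
  12 → shelf 7  [load 28/28]
  11 → shelf 6  [load 28/28]
  10 → shelf 5  [load 28/28]
  8 → shelf 3  [load 28/28]
  5 → shelf 2  [load 26/28]
  5 → shelf 4  [load 25/28]
8 shelves opened.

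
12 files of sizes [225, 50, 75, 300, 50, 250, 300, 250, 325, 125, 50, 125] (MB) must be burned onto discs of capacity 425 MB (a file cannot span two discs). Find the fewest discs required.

Total = 325 + 300 + 300 + 250 + 250 + 225 + 125 + 125 + 75 + 50 + 50 + 50 = 2125 MB.
Lower bound: ⌈2125/425⌉ = 5 discs.
Also, 6 files each exceed 425/2 MB, and no two of those can share a disc, so at least 6 discs are needed.
A packing using 6 discs:
  disc 1: 325 + 75 = 400
  disc 2: 300 + 125 = 425
  disc 3: 300 + 125 = 425
  disc 4: 250 + 50 + 50 + 50 = 400
  disc 5: 250 = 250
  disc 6: 225 = 225
This matches the lower bound, so 6 is optimal.

6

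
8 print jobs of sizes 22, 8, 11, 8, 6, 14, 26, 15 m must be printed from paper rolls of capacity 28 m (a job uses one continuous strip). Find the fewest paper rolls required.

Total = 26 + 22 + 15 + 14 + 11 + 8 + 8 + 6 = 110 m.
Lower bound: ⌈110/28⌉ = 4 paper rolls.
A packing using 5 paper rolls:
  roll 1: 26 = 26
  roll 2: 22 + 6 = 28
  roll 3: 15 + 11 = 26
  roll 4: 14 + 8 = 22
  roll 5: 8 = 8
No arrangement into 4 paper rolls stays within capacity, so 5 is optimal.

5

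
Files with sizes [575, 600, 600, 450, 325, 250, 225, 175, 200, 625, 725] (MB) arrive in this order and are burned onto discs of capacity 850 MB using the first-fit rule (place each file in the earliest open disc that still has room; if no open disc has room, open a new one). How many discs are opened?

6

  575 → disc 1 (new)  [load 575/850]
  600 → disc 2 (new)  [load 600/850]
  600 → disc 3 (new)  [load 600/850]
  450 → disc 4 (new)  [load 450/850]
  325 → disc 4  [load 775/850]
  250 → disc 1  [load 825/850]
  225 → disc 2  [load 825/850]
  175 → disc 3  [load 775/850]
  200 → disc 5 (new)  [load 200/850]
  625 → disc 5  [load 825/850]
  725 → disc 6 (new)  [load 725/850]
6 discs opened.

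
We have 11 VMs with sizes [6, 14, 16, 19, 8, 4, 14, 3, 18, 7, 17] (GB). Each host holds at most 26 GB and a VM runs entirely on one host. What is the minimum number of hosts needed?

Total = 19 + 18 + 17 + 16 + 14 + 14 + 8 + 7 + 6 + 4 + 3 = 126 GB.
Lower bound: ⌈126/26⌉ = 5 hosts.
Also, 6 VMs each exceed 13 GB, and no two of those can share a host, so at least 6 hosts are needed.
A packing using 6 hosts:
  host 1: 19 + 7 = 26
  host 2: 18 + 8 = 26
  host 3: 17 + 6 + 3 = 26
  host 4: 16 + 4 = 20
  host 5: 14 = 14
  host 6: 14 = 14
This matches the lower bound, so 6 is optimal.

6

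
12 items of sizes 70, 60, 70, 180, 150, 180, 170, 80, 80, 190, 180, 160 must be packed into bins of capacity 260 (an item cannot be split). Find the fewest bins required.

7

Total = 190 + 180 + 180 + 180 + 170 + 160 + 150 + 80 + 80 + 70 + 70 + 60 = 1570.
Lower bound: ⌈1570/260⌉ = 7 bins.
A packing using 7 bins:
  bin 1: 190 + 70 = 260
  bin 2: 180 + 80 = 260
  bin 3: 180 + 80 = 260
  bin 4: 180 + 70 = 250
  bin 5: 170 + 60 = 230
  bin 6: 160 = 160
  bin 7: 150 = 150
This matches the lower bound, so 7 is optimal.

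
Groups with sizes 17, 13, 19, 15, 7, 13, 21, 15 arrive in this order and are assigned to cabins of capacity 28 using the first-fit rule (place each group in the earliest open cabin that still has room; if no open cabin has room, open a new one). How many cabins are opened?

  17 → cabin 1 (new)  [load 17/28]
  13 → cabin 2 (new)  [load 13/28]
  19 → cabin 3 (new)  [load 19/28]
  15 → cabin 2  [load 28/28]
  7 → cabin 1  [load 24/28]
  13 → cabin 4 (new)  [load 13/28]
  21 → cabin 5 (new)  [load 21/28]
  15 → cabin 4  [load 28/28]
5 cabins opened.

5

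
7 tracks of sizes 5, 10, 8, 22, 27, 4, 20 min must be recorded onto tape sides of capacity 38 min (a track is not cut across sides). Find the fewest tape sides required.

Total = 27 + 22 + 20 + 10 + 8 + 5 + 4 = 96 min.
Lower bound: ⌈96/38⌉ = 3 tape sides.
A packing using 3 tape sides:
  side 1: 27 + 10 = 37
  side 2: 22 + 8 + 5 = 35
  side 3: 20 + 4 = 24
This matches the lower bound, so 3 is optimal.

3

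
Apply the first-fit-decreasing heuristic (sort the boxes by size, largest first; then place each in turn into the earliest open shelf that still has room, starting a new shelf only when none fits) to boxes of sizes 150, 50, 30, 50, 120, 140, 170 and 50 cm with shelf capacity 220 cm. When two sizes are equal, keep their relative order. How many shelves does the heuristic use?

4

Sorted descending: 170, 150, 140, 120, 50, 50, 50, 30.
  170 → shelf 1 (new)  [load 170/220]
  150 → shelf 2 (new)  [load 150/220]
  140 → shelf 3 (new)  [load 140/220]
  120 → shelf 4 (new)  [load 120/220]
  50 → shelf 1  [load 220/220]
  50 → shelf 2  [load 200/220]
  50 → shelf 3  [load 190/220]
  30 → shelf 3  [load 220/220]
4 shelves opened.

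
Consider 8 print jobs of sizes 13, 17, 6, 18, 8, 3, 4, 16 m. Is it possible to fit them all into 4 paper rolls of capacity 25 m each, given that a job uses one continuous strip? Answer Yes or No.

Yes

A valid assignment using 4 paper rolls:
  roll 1: 18 + 6 = 24
  roll 2: 17 + 8 = 25
  roll 3: 16 + 4 + 3 = 23
  roll 4: 13 = 13
Every load is within 25 m, so 4 paper rolls suffice.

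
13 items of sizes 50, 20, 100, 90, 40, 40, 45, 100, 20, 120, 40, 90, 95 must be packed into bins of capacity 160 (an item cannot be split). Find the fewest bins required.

6

Total = 120 + 100 + 100 + 95 + 90 + 90 + 50 + 45 + 40 + 40 + 40 + 20 + 20 = 850.
Lower bound: ⌈850/160⌉ = 6 bins.
A packing using 6 bins:
  bin 1: 120 + 40 = 160
  bin 2: 100 + 50 = 150
  bin 3: 100 + 45 = 145
  bin 4: 95 + 40 + 20 = 155
  bin 5: 90 + 40 + 20 = 150
  bin 6: 90 = 90
This matches the lower bound, so 6 is optimal.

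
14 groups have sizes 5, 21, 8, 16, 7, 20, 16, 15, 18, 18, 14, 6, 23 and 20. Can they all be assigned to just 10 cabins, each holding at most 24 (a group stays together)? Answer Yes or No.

A valid assignment using 10 cabins:
  cabin 1: 23 = 23
  cabin 2: 21 = 21
  cabin 3: 20 = 20
  cabin 4: 20 = 20
  cabin 5: 18 + 6 = 24
  cabin 6: 18 + 5 = 23
  cabin 7: 16 + 8 = 24
  cabin 8: 16 + 7 = 23
  cabin 9: 15 = 15
  cabin 10: 14 = 14
Every load is within 24, so 10 cabins suffice.

Yes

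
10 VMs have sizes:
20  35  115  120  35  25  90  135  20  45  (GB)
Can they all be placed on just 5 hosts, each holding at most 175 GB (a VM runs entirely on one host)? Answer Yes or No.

A valid assignment using 4 hosts:
  host 1: 135 + 35 = 170
  host 2: 120 + 45 = 165
  host 3: 115 + 35 + 25 = 175
  host 4: 90 + 20 + 20 = 130
That uses only 4 ≤ 5, so 5 hosts are enough.

Yes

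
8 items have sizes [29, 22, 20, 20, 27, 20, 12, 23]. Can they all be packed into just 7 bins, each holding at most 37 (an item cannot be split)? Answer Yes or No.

A valid assignment using 7 bins:
  bin 1: 29 = 29
  bin 2: 27 = 27
  bin 3: 23 + 12 = 35
  bin 4: 22 = 22
  bin 5: 20 = 20
  bin 6: 20 = 20
  bin 7: 20 = 20
Every load is within 37, so 7 bins suffice.

Yes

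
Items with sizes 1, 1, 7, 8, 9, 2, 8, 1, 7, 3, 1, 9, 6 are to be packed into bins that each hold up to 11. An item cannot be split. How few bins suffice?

7

Total = 9 + 9 + 8 + 8 + 7 + 7 + 6 + 3 + 2 + 1 + 1 + 1 + 1 = 63.
Lower bound: ⌈63/11⌉ = 6 bins.
Also, 7 items each exceed 11/2, and no two of those can share a bin, so at least 7 bins are needed.
A packing using 7 bins:
  bin 1: 9 + 2 = 11
  bin 2: 9 + 1 + 1 = 11
  bin 3: 8 + 3 = 11
  bin 4: 8 + 1 + 1 = 10
  bin 5: 7 = 7
  bin 6: 7 = 7
  bin 7: 6 = 6
This matches the lower bound, so 7 is optimal.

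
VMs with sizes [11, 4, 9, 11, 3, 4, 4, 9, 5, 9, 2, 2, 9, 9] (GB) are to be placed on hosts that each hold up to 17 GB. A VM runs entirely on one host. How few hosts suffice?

Total = 11 + 11 + 9 + 9 + 9 + 9 + 9 + 5 + 4 + 4 + 4 + 3 + 2 + 2 = 91 GB.
Lower bound: ⌈91/17⌉ = 6 hosts.
Also, 7 VMs each exceed 17/2 GB, and no two of those can share a host, so at least 7 hosts are needed.
A packing using 7 hosts:
  host 1: 11 + 5 = 16
  host 2: 11 + 4 + 2 = 17
  host 3: 9 + 4 + 4 = 17
  host 4: 9 + 3 + 2 = 14
  host 5: 9 = 9
  host 6: 9 = 9
  host 7: 9 = 9
This matches the lower bound, so 7 is optimal.

7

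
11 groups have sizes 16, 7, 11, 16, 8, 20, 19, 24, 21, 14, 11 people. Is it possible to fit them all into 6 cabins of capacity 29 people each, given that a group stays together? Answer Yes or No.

No

Total = 167 people; ⌈167/29⌉ = 6.
The bound of 6 does not rule out 6, but exhaustive search shows no assignment into 6 cabins of capacity 29 people exists — the minimum is 7.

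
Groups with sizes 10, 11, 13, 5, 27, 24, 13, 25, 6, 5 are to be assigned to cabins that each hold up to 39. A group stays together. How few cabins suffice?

4

Total = 27 + 25 + 24 + 13 + 13 + 11 + 10 + 6 + 5 + 5 = 139.
Lower bound: ⌈139/39⌉ = 4 cabins.
A packing using 4 cabins:
  cabin 1: 27 + 11 = 38
  cabin 2: 25 + 13 = 38
  cabin 3: 24 + 13 = 37
  cabin 4: 10 + 6 + 5 + 5 = 26
This matches the lower bound, so 4 is optimal.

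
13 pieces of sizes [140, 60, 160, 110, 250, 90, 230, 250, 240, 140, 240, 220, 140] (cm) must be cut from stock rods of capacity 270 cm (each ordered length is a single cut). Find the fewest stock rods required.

10

Total = 250 + 250 + 240 + 240 + 230 + 220 + 160 + 140 + 140 + 140 + 110 + 90 + 60 = 2270 cm.
Lower bound: ⌈2270/270⌉ = 9 stock rods.
Also, 10 pieces each exceed 135 cm, and no two of those can share a stock rod, so at least 10 stock rods are needed.
A packing using 10 stock rods:
  stock rod 1: 250 = 250
  stock rod 2: 250 = 250
  stock rod 3: 240 = 240
  stock rod 4: 240 = 240
  stock rod 5: 230 = 230
  stock rod 6: 220 = 220
  stock rod 7: 160 + 110 = 270
  stock rod 8: 140 + 90 = 230
  stock rod 9: 140 + 60 = 200
  stock rod 10: 140 = 140
This matches the lower bound, so 10 is optimal.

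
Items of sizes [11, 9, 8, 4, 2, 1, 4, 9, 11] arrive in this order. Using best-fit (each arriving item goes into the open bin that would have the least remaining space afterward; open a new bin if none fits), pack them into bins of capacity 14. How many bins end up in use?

  11 → bin 1 (new)  [load 11/14]
  9 → bin 2 (new)  [load 9/14]
  8 → bin 3 (new)  [load 8/14]
  4 → bin 2  [load 13/14]
  2 → bin 1  [load 13/14]
  1 → bin 1  [load 14/14]
  4 → bin 3  [load 12/14]
  9 → bin 4 (new)  [load 9/14]
  11 → bin 5 (new)  [load 11/14]
5 bins opened.

5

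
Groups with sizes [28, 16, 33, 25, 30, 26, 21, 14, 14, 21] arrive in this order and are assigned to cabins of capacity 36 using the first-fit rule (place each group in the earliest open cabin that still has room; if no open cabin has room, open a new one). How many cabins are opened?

8

  28 → cabin 1 (new)  [load 28/36]
  16 → cabin 2 (new)  [load 16/36]
  33 → cabin 3 (new)  [load 33/36]
  25 → cabin 4 (new)  [load 25/36]
  30 → cabin 5 (new)  [load 30/36]
  26 → cabin 6 (new)  [load 26/36]
  21 → cabin 7 (new)  [load 21/36]
  14 → cabin 2  [load 30/36]
  14 → cabin 7  [load 35/36]
  21 → cabin 8 (new)  [load 21/36]
8 cabins opened.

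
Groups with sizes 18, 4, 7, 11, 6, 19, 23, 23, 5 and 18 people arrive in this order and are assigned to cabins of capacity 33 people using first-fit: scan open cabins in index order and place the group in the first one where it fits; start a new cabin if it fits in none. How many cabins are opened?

  18 → cabin 1 (new)  [load 18/33]
  4 → cabin 1  [load 22/33]
  7 → cabin 1  [load 29/33]
  11 → cabin 2 (new)  [load 11/33]
  6 → cabin 2  [load 17/33]
  19 → cabin 3 (new)  [load 19/33]
  23 → cabin 4 (new)  [load 23/33]
  23 → cabin 5 (new)  [load 23/33]
  5 → cabin 2  [load 22/33]
  18 → cabin 6 (new)  [load 18/33]
6 cabins opened.

6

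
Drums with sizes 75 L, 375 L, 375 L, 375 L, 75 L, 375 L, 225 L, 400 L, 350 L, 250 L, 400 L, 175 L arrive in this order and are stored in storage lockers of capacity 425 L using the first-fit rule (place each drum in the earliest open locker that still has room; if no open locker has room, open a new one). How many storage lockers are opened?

9

  75 → locker 1 (new)  [load 75/425]
  375 → locker 2 (new)  [load 375/425]
  375 → locker 3 (new)  [load 375/425]
  375 → locker 4 (new)  [load 375/425]
  75 → locker 1  [load 150/425]
  375 → locker 5 (new)  [load 375/425]
  225 → locker 1  [load 375/425]
  400 → locker 6 (new)  [load 400/425]
  350 → locker 7 (new)  [load 350/425]
  250 → locker 8 (new)  [load 250/425]
  400 → locker 9 (new)  [load 400/425]
  175 → locker 8  [load 425/425]
9 storage lockers opened.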